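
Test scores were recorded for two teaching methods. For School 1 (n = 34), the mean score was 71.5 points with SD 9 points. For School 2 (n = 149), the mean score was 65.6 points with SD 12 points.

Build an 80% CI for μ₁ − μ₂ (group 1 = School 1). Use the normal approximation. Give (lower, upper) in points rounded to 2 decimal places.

SE₁ = s₁/√n₁ = 9/√34 = 1.5435; SE₂ = 12/√149 = 0.9831.
Independent samples, unequal variances: SE_diff = √(SE₁² + SE₂²) = √(2.38239225 + 0.96648561) = 1.8300.
z* = 1.282, so margin of error = 1.282 × 1.8300 = 2.3461.
Difference in means = 71.5 − 65.6 = 5.9000.
5.9000 ± 2.3461 → (3.55, 8.25).

(3.55, 8.25)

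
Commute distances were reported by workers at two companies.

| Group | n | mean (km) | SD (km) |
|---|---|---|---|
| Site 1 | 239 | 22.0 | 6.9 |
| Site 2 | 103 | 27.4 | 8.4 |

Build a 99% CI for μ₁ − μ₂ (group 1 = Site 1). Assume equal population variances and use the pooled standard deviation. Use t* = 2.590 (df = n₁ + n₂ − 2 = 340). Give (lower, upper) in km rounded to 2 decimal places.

Pooled variance s_p² = [238·6.9² + 102·8.4²] / (239+103−2) = 54.4950, so s_p = 7.3821.
SE_diff = s_p·√(1/n₁ + 1/n₂) = 7.3821·√(1/239 + 1/103) = 0.8701.
t* = 2.590; margin = 2.590 × 0.8701 = 2.2536.
Difference = 22.0 − 27.4 = -5.4000.
-5.4000 ± 2.2536 → (-7.65, -3.15).

(-7.65, -3.15)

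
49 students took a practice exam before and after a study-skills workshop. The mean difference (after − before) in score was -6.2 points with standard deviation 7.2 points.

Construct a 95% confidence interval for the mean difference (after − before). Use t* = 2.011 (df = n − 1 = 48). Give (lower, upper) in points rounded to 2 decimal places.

This is a matched-pairs design, so SE = s_d/√n = 7.2/√49 = 1.0286.
Margin = 2.011 × 1.0286 = 2.0685; the interval is -6.2 ± 2.0685 = (-8.27, -4.13).

(-8.27, -4.13)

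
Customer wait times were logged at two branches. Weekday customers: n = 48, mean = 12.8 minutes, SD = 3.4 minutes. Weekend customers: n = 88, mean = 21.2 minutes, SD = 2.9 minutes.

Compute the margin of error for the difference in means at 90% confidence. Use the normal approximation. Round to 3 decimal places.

Standard errors of each mean: 3.4/√48 = 0.4907 and 2.9/√88 = 0.3091.
SE(x̄₁ − x̄₂) = √(0.4907² + 0.3091²) = 0.5799 for independent samples with unequal variances.
With z* = 1.645, the margin is 1.645 × 0.5799 = 0.9539.

0.954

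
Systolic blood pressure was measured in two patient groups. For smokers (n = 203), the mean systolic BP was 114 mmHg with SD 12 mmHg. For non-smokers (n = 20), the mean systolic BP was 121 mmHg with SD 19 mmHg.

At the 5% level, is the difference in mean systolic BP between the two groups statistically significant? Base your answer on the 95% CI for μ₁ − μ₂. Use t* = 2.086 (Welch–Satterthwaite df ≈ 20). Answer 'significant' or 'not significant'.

Standard errors of each mean: 12/√203 = 0.8422 and 19/√20 = 4.2485.
SE(x̄₁ − x̄₂) = √(0.8422² + 4.2485²) = 4.3312 for independent samples with unequal variances.
With t* = 2.086, the margin is 2.086 × 4.3312 = 9.0349.
x̄₁ − x̄₂ = 114 − 121 = -7.0000; the interval is -7.0000 ± 9.0349 = (-16.0349, 2.0349).
The interval (-16.0349, 2.0349) contains 0, so the difference is not significant.

not significant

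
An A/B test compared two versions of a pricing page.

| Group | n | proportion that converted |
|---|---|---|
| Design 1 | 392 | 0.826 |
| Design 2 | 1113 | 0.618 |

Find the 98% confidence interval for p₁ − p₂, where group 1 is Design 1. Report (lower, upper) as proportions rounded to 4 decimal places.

The two standard errors are √(0.8260×0.1740/392) = 0.01915 and √(0.6180×0.3820/1113) = 0.01456.
Because the samples are independent, SE_diff = √(0.01915² + 0.01456²) = 0.02406.
Using z* = 2.326 for 98%, ME = 2.326 × 0.02406 = 0.05596.
p̂₁ − p̂₂ = 0.2080; interval 0.2080 ± 0.05596 gives (0.1520, 0.2640).

(0.1520, 0.2640)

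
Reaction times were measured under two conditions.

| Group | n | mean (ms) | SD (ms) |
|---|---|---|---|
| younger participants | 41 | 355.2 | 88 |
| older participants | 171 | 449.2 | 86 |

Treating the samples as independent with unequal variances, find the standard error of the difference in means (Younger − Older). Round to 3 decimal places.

Standard errors of each mean: 88/√41 = 13.7433 and 86/√171 = 6.5766.
SE(x̄₁ − x̄₂) = √(13.7433² + 6.5766²) = 15.2358 for independent samples with unequal variances.

15.236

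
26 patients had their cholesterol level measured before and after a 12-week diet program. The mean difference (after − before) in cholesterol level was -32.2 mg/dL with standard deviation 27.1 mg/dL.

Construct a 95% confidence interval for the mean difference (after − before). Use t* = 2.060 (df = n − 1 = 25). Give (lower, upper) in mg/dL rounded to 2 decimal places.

Paired design: SE = s_d/√n = 27.1/√26 = 5.3147.
t* = 2.060; margin of error = 2.060 × 5.3147 = 10.9483.
-32.2 ± 10.9483 → (-43.15, -21.25).

(-43.15, -21.25)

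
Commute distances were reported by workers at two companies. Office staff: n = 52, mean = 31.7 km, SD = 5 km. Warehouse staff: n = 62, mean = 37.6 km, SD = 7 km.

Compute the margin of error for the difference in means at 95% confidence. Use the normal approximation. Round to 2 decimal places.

Per-group SEs: s₁/√n₁ = 5/√52 = 0.6934, s₂/√n₂ = 7/√62 = 0.8890.
Unpooled SE of the difference: √(0.48080356 + 0.790321) = 1.1274.
Margin of error = z* · SE = 1.960 × 1.1274 = 2.2097.

2.21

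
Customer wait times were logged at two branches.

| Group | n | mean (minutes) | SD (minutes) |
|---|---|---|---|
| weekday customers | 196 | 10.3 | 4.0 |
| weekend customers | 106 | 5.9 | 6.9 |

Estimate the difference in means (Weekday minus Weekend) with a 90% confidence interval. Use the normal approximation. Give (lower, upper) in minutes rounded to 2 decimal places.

(3.20, 5.60)

Per-group SEs: s₁/√n₁ = 4.0/√196 = 0.2857, s₂/√n₂ = 6.9/√106 = 0.6702.
Unpooled SE of the difference: √(0.08162449 + 0.44916804) = 0.7286.
Margin of error = z* · SE = 1.645 × 0.7286 = 1.1985.
x̄₁ − x̄₂ = 10.3 − 5.9 = 4.4000.
CI: 4.4000 ± 1.1985 = (3.20, 5.60).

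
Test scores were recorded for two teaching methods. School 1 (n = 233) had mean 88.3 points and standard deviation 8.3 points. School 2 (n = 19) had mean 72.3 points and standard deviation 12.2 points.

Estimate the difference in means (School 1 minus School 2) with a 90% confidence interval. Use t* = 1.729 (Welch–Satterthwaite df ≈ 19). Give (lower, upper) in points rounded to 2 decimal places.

Standard errors of each mean: 8.3/√233 = 0.5438 and 12.2/√19 = 2.7989.
SE(x̄₁ − x̄₂) = √(0.5438² + 2.7989²) = 2.8512 for independent samples with unequal variances.
With t* = 1.729, the margin is 1.729 × 2.8512 = 4.9297.
x̄₁ − x̄₂ = 88.3 − 72.3 = 16.0000; the interval is 16.0000 ± 4.9297 = (11.07, 20.93).

(11.07, 20.93)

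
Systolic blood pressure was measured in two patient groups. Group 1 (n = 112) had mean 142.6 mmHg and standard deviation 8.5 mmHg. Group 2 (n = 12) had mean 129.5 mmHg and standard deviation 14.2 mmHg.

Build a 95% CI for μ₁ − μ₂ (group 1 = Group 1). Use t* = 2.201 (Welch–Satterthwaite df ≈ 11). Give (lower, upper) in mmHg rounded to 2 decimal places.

SE₁ = s₁/√n₁ = 8.5/√112 = 0.8032; SE₂ = 14.2/√12 = 4.0992.
Independent samples, unequal variances: SE_diff = √(SE₁² + SE₂²) = √(0.64513024 + 16.80344064) = 4.1771.
t* = 2.201, so margin of error = 2.201 × 4.1771 = 9.1938.
Difference in means = 142.6 − 129.5 = 13.1000.
13.1000 ± 9.1938 → (3.91, 22.29).

(3.91, 22.29)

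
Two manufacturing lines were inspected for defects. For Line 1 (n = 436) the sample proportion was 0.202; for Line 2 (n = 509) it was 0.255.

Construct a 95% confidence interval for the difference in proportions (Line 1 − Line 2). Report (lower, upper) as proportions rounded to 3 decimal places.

(-0.106, 0.000)

Each SE is √(p̂(1−p̂)/n): √(0.2020·0.7980/436) = 0.01923 and √(0.2550·0.7450/509) = 0.01932.
SE(p̂₁ − p̂₂) = √(SE₁² + SE₂²) = √(0.0003697929 + 0.0003732624) = 0.02726, since the two samples are independent.
At 95% confidence z* = 1.960; margin = 1.960 × 0.02726 = 0.05343.
The difference is 0.2020 − 0.2550 = -0.0530, so the interval is -0.0530 ± 0.05343 = (-0.106, 0.000).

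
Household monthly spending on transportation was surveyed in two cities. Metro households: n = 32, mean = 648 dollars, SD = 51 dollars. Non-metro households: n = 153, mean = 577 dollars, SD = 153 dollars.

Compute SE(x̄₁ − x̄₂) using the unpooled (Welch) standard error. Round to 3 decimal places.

15.306

Standard errors of each mean: 51/√32 = 9.0156 and 153/√153 = 12.3693.
SE(x̄₁ − x̄₂) = √(9.0156² + 12.3693²) = 15.3062 for independent samples with unequal variances.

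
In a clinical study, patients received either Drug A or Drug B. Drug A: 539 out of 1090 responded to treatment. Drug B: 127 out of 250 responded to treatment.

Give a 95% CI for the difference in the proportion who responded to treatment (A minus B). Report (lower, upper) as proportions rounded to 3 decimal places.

p̂₁ = 539/1090 = 0.4945 and p̂₂ = 127/250 = 0.5080.
SE₁ = √(p̂₁(1−p̂₁)/n₁) = √(0.4945·0.5055/1090) = 0.01514; SE₂ = √(0.5080·0.4920/250) = 0.03162.
Independent samples: SE of the difference = √(SE₁² + SE₂²) = √(0.0002292196 + 0.0009998244) = 0.03506.
z* for 95% confidence is 1.960, so the margin of error is 1.960 × 0.03506 = 0.06872.
Point estimate p̂₁ − p̂₂ = 0.4945 − 0.5080 = -0.0135.
-0.0135 ± 0.06872 → (-0.082, 0.055).

(-0.082, 0.055)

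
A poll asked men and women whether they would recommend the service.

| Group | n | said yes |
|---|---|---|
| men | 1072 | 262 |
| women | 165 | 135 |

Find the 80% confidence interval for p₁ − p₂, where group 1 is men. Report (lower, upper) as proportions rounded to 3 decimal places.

p̂₁ = 262/1072 = 0.2444 and p̂₂ = 135/165 = 0.8182.
SE₁ = √(p̂₁(1−p̂₁)/n₁) = √(0.2444·0.7556/1072) = 0.01312; SE₂ = √(0.8182·0.1818/165) = 0.03003.
Independent samples: SE of the difference = √(SE₁² + SE₂²) = √(0.0001721344 + 0.0009018009) = 0.03277.
z* for 80% confidence is 1.282, so the margin of error is 1.282 × 0.03277 = 0.04201.
Point estimate p̂₁ − p̂₂ = 0.2444 − 0.8182 = -0.5738.
-0.5738 ± 0.04201 → (-0.616, -0.532).

(-0.616, -0.532)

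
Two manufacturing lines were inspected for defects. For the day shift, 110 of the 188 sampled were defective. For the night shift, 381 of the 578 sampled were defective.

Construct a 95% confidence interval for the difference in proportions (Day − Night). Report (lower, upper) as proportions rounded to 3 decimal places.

p̂₁ = 110/188 = 0.5851 and p̂₂ = 381/578 = 0.6592.
SE₁ = √(p̂₁(1−p̂₁)/n₁) = √(0.5851·0.4149/188) = 0.03593; SE₂ = √(0.6592·0.3408/578) = 0.01971.
Independent samples: SE of the difference = √(SE₁² + SE₂²) = √(0.0012909649 + 0.0003884841) = 0.04098.
z* for 95% confidence is 1.960, so the margin of error is 1.960 × 0.04098 = 0.08032.
Point estimate p̂₁ − p̂₂ = 0.5851 − 0.6592 = -0.0741.
-0.0741 ± 0.08032 → (-0.154, 0.006).

(-0.154, 0.006)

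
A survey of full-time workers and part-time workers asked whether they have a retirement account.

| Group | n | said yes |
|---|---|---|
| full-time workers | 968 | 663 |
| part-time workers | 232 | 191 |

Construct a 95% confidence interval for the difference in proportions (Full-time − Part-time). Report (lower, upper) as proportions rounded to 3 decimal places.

(-0.196, -0.081)

p̂₁ = 663/968 = 0.6849 and p̂₂ = 191/232 = 0.8233.
SE₁ = √(p̂₁(1−p̂₁)/n₁) = √(0.6849·0.3151/968) = 0.01493; SE₂ = √(0.8233·0.1767/232) = 0.02504.
Independent samples: SE of the difference = √(SE₁² + SE₂²) = √(0.0002229049 + 0.0006270016) = 0.02915.
z* for 95% confidence is 1.960, so the margin of error is 1.960 × 0.02915 = 0.05713.
Point estimate p̂₁ − p̂₂ = 0.6849 − 0.8233 = -0.1384.
-0.1384 ± 0.05713 → (-0.196, -0.081).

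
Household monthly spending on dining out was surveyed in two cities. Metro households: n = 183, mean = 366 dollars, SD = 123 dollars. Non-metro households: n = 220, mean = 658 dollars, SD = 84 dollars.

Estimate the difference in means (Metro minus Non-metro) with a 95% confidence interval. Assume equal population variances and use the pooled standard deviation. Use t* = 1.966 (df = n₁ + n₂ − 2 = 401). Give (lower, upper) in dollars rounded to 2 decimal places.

s_p = √[((n₁−1)s₁² + (n₂−1)s₂²)/(n₁+n₂−2)] = √[(182·123² + 219·84²)/401] = 103.5377.
SE = 103.5377·√(1/183 + 1/220) = 10.3589.
With t* = 1.966, margin = 1.966 × 10.3589 = 20.3656.
x̄₁ − x̄₂ = 366 − 658 = -292.0000; interval -292.0000 ± 20.3656 = (-312.37, -271.63).

(-312.37, -271.63)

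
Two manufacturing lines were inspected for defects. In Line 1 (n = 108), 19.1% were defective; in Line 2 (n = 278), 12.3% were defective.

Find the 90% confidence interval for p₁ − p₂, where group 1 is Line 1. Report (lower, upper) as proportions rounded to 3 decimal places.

The two standard errors are √(0.1910×0.8090/108) = 0.03783 and √(0.1230×0.8770/278) = 0.01970.
Because the samples are independent, SE_diff = √(0.03783² + 0.01970²) = 0.04265.
Using z* = 1.645 for 90%, ME = 1.645 × 0.04265 = 0.07016.
p̂₁ − p̂₂ = 0.0680; interval 0.0680 ± 0.07016 gives (-0.002, 0.138).

(-0.002, 0.138)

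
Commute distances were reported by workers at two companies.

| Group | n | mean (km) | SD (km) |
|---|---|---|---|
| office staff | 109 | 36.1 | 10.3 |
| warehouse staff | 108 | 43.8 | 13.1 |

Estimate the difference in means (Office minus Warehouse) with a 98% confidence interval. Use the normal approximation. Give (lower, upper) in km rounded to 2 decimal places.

Standard errors of each mean: 10.3/√109 = 0.9866 and 13.1/√108 = 1.2605.
SE(x̄₁ − x̄₂) = √(0.9866² + 1.2605²) = 1.6007 for independent samples with unequal variances.
With z* = 2.326, the margin is 2.326 × 1.6007 = 3.7232.
x̄₁ − x̄₂ = 36.1 − 43.8 = -7.7000; the interval is -7.7000 ± 3.7232 = (-11.42, -3.98).

(-11.42, -3.98)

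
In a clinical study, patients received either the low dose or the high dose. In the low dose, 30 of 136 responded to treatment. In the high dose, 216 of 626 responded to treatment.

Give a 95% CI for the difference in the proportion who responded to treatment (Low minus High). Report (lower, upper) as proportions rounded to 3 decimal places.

First, p̂₁ = 30/136 = 0.2206; p̂₂ = 216/626 = 0.3450.
The two standard errors are √(0.2206×0.7794/136) = 0.03556 and √(0.3450×0.6550/626) = 0.01900.
Because the samples are independent, SE_diff = √(0.03556² + 0.01900²) = 0.04032.
Using z* = 1.960 for 95%, ME = 1.960 × 0.04032 = 0.07903.
p̂₁ − p̂₂ = -0.1244; interval -0.1244 ± 0.07903 gives (-0.203, -0.045).

(-0.203, -0.045)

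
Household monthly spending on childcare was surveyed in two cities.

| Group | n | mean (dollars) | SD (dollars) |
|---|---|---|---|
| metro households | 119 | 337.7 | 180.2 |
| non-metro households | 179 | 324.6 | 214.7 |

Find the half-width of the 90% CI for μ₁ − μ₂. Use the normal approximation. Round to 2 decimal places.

37.88

Per-group SEs: s₁/√n₁ = 180.2/√119 = 16.5189, s₂/√n₂ = 214.7/√179 = 16.0474.
Unpooled SE of the difference: √(272.87405721 + 257.51904676) = 23.0303.
Margin of error = z* · SE = 1.645 × 23.0303 = 37.8848.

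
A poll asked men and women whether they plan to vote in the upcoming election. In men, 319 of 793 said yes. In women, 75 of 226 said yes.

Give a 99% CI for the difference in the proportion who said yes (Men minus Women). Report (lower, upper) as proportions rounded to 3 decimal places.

(-0.022, 0.163)

Sample proportions: 319/793 = 0.4023, 75/226 = 0.3319.
Each SE is √(p̂(1−p̂)/n): √(0.4023·0.5977/793) = 0.01741 and √(0.3319·0.6681/226) = 0.03132.
SE(p̂₁ − p̂₂) = √(SE₁² + SE₂²) = √(0.0003031081 + 0.0009809424) = 0.03583, since the two samples are independent.
At 99% confidence z* = 2.576; margin = 2.576 × 0.03583 = 0.09230.
The difference is 0.4023 − 0.3319 = 0.0704, so the interval is 0.0704 ± 0.09230 = (-0.022, 0.163).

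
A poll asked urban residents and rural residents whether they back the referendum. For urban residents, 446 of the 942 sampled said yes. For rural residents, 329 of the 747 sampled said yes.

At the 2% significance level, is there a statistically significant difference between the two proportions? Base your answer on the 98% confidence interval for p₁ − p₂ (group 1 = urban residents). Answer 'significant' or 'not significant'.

First, p̂₁ = 446/942 = 0.4735; p̂₂ = 329/747 = 0.4404.
The two standard errors are √(0.4735×0.5265/942) = 0.01627 and √(0.4404×0.5596/747) = 0.01816.
Because the samples are independent, SE_diff = √(0.01627² + 0.01816²) = 0.02438.
Using z* = 2.326 for 98%, ME = 2.326 × 0.02438 = 0.05671.
p̂₁ − p̂₂ = 0.0331; interval 0.0331 ± 0.05671 gives (-0.02361, 0.08981).
The interval (-0.02361, 0.08981) contains 0, so the difference is not significant.

not significant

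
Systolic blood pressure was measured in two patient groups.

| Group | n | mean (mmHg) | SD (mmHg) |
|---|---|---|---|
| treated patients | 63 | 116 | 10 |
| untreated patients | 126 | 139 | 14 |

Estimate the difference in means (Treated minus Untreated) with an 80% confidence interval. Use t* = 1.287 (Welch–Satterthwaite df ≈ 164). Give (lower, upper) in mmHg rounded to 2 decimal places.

(-25.28, -20.72)

SE₁ = s₁/√n₁ = 10/√63 = 1.2599; SE₂ = 14/√126 = 1.2472.
Independent samples, unequal variances: SE_diff = √(SE₁² + SE₂²) = √(1.58734801 + 1.55550784) = 1.7728.
t* = 1.287, so margin of error = 1.287 × 1.7728 = 2.2816.
Difference in means = 116 − 139 = -23.0000.
-23.0000 ± 2.2816 → (-25.28, -20.72).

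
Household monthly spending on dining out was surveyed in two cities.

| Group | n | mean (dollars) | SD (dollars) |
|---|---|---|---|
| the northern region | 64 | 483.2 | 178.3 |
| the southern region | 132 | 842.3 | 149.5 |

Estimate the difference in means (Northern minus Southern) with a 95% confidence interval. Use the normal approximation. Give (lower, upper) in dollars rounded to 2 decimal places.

(-409.68, -308.52)

SE₁ = s₁/√n₁ = 178.3/√64 = 22.2875; SE₂ = 149.5/√132 = 13.0123.
Independent samples, unequal variances: SE_diff = √(SE₁² + SE₂²) = √(496.73265625 + 169.31995129) = 25.8080.
z* = 1.960, so margin of error = 1.960 × 25.8080 = 50.5837.
Difference in means = 483.2 − 842.3 = -359.1000.
-359.1000 ± 50.5837 → (-409.68, -308.52).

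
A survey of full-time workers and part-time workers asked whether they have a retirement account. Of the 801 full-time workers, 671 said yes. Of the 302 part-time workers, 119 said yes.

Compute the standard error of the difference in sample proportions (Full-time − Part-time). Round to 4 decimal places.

0.0310

p̂₁ = 671/801 = 0.8377 and p̂₂ = 119/302 = 0.3940.
SE₁ = √(p̂₁(1−p̂₁)/n₁) = √(0.8377·0.1623/801) = 0.01303; SE₂ = √(0.3940·0.6060/302) = 0.02812.
Independent samples: SE of the difference = √(SE₁² + SE₂²) = √(0.0001697809 + 0.0007907344) = 0.03099.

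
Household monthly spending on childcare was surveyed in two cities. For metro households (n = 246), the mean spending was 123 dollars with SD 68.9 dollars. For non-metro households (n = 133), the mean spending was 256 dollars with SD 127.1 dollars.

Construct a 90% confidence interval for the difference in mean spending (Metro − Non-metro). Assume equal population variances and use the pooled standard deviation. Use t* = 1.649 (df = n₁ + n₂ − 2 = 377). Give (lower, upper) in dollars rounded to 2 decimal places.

(-149.59, -116.41)

s_p = √[((n₁−1)s₁² + (n₂−1)s₂²)/(n₁+n₂−2)] = √[(245·68.9² + 132·127.1²)/377] = 93.4946.
SE = 93.4946·√(1/246 + 1/133) = 10.0627.
With t* = 1.649, margin = 1.649 × 10.0627 = 16.5934.
x̄₁ − x̄₂ = 123 − 256 = -133.0000; interval -133.0000 ± 16.5934 = (-149.59, -116.41).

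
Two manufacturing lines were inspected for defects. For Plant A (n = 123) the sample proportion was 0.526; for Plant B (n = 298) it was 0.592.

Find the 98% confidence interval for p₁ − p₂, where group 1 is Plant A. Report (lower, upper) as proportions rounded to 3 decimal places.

(-0.190, 0.058)

Each SE is √(p̂(1−p̂)/n): √(0.5260·0.4740/123) = 0.04502 and √(0.5920·0.4080/298) = 0.02847.
SE(p̂₁ − p̂₂) = √(SE₁² + SE₂²) = √(0.0020268004 + 0.0008105409) = 0.05327, since the two samples are independent.
At 98% confidence z* = 2.326; margin = 2.326 × 0.05327 = 0.12391.
The difference is 0.5260 − 0.5920 = -0.0660, so the interval is -0.0660 ± 0.12391 = (-0.190, 0.058).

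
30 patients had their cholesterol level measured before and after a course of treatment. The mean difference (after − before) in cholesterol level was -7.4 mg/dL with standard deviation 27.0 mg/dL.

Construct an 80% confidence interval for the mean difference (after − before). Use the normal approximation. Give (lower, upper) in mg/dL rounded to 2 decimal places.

(-13.72, -1.08)

This is a matched-pairs design, so SE = s_d/√n = 27.0/√30 = 4.9295.
Margin = 1.282 × 4.9295 = 6.3196; the interval is -7.4 ± 6.3196 = (-13.72, -1.08).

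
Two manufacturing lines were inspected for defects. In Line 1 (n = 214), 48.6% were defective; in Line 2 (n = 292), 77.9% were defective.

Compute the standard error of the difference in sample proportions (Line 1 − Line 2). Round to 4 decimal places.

Each SE is √(p̂(1−p̂)/n): √(0.4860·0.5140/214) = 0.03417 and √(0.7790·0.2210/292) = 0.02428.
SE(p̂₁ − p̂₂) = √(SE₁² + SE₂²) = √(0.0011675889 + 0.0005895184) = 0.04192, since the two samples are independent.

0.0419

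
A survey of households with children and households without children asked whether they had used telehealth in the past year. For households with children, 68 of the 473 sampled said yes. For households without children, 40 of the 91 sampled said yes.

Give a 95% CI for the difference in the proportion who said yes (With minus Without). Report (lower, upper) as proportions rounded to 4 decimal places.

p̂₁ = 68/473 = 0.1438 and p̂₂ = 40/91 = 0.4396.
SE₁ = √(p̂₁(1−p̂₁)/n₁) = √(0.1438·0.8562/473) = 0.01613; SE₂ = √(0.4396·0.5604/91) = 0.05203.
Independent samples: SE of the difference = √(SE₁² + SE₂²) = √(0.0002601769 + 0.0027071209) = 0.05447.
z* for 95% confidence is 1.960, so the margin of error is 1.960 × 0.05447 = 0.10676.
Point estimate p̂₁ − p̂₂ = 0.1438 − 0.4396 = -0.2958.
-0.2958 ± 0.10676 → (-0.4026, -0.1890).

(-0.4026, -0.1890)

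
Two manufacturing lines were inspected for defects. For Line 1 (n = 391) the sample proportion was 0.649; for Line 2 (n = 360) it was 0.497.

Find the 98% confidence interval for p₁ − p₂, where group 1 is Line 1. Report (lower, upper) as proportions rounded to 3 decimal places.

SE₁ = √(p̂₁(1−p̂₁)/n₁) = √(0.6490·0.3510/391) = 0.02414; SE₂ = √(0.4970·0.5030/360) = 0.02635.
Independent samples: SE of the difference = √(SE₁² + SE₂²) = √(0.0005827396 + 0.0006943225) = 0.03574.
z* for 98% confidence is 2.326, so the margin of error is 2.326 × 0.03574 = 0.08313.
Point estimate p̂₁ − p̂₂ = 0.6490 − 0.4970 = 0.1520.
0.1520 ± 0.08313 → (0.069, 0.235).

(0.069, 0.235)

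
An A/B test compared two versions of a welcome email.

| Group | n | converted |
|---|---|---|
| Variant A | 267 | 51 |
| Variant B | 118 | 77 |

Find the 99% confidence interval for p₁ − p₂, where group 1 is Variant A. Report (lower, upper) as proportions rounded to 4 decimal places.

Sample proportions: 51/267 = 0.1910, 77/118 = 0.6525.
Each SE is √(p̂(1−p̂)/n): √(0.1910·0.8090/267) = 0.02406 and √(0.6525·0.3475/118) = 0.04384.
SE(p̂₁ − p̂₂) = √(SE₁² + SE₂²) = √(0.0005788836 + 0.0019219456) = 0.05001, since the two samples are independent.
At 99% confidence z* = 2.576; margin = 2.576 × 0.05001 = 0.12883.
The difference is 0.1910 − 0.6525 = -0.4615, so the interval is -0.4615 ± 0.12883 = (-0.5903, -0.3327).

(-0.5903, -0.3327)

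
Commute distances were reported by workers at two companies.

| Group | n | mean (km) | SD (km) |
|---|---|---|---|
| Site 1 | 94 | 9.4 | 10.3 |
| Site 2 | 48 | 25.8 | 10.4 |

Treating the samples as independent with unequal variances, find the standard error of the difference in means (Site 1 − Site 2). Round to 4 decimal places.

Per-group SEs: s₁/√n₁ = 10.3/√94 = 1.0624, s₂/√n₂ = 10.4/√48 = 1.5011.
Unpooled SE of the difference: √(1.12869376 + 2.25330121) = 1.8390.

1.8390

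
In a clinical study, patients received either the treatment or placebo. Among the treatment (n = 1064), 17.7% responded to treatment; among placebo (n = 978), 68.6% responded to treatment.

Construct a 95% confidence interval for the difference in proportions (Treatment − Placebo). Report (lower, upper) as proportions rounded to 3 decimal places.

(-0.546, -0.472)

Each SE is √(p̂(1−p̂)/n): √(0.1770·0.8230/1064) = 0.01170 and √(0.6860·0.3140/978) = 0.01484.
SE(p̂₁ − p̂₂) = √(SE₁² + SE₂²) = √(0.00013689 + 0.0002202256) = 0.01890, since the two samples are independent.
At 95% confidence z* = 1.960; margin = 1.960 × 0.01890 = 0.03704.
The difference is 0.1770 − 0.6860 = -0.5090, so the interval is -0.5090 ± 0.03704 = (-0.546, -0.472).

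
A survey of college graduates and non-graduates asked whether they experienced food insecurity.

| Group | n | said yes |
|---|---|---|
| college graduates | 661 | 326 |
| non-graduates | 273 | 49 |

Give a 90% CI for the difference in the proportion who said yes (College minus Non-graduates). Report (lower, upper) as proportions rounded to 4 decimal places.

Sample proportions: 326/661 = 0.4932, 49/273 = 0.1795.
Each SE is √(p̂(1−p̂)/n): √(0.4932·0.5068/661) = 0.01945 and √(0.1795·0.8205/273) = 0.02323.
SE(p̂₁ − p̂₂) = √(SE₁² + SE₂²) = √(0.0003783025 + 0.0005396329) = 0.03030, since the two samples are independent.
At 90% confidence z* = 1.645; margin = 1.645 × 0.03030 = 0.04984.
The difference is 0.4932 − 0.1795 = 0.3137, so the interval is 0.3137 ± 0.04984 = (0.2639, 0.3635).

(0.2639, 0.3635)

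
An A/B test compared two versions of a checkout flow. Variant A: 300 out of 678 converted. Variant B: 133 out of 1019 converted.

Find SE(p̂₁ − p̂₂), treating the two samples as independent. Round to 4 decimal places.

0.0218

Sample proportions: 300/678 = 0.4425, 133/1019 = 0.1305.
Each SE is √(p̂(1−p̂)/n): √(0.4425·0.5575/678) = 0.01907 and √(0.1305·0.8695/1019) = 0.01055.
SE(p̂₁ − p̂₂) = √(SE₁² + SE₂²) = √(0.0003636649 + 0.0001113025) = 0.02179, since the two samples are independent.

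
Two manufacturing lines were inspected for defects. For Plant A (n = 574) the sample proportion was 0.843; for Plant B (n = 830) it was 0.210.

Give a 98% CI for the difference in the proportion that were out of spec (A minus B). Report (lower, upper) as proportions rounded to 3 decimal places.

(0.585, 0.681)

The two standard errors are √(0.8430×0.1570/574) = 0.01518 and √(0.2100×0.7900/830) = 0.01414.
Because the samples are independent, SE_diff = √(0.01518² + 0.01414²) = 0.02075.
Using z* = 2.326 for 98%, ME = 2.326 × 0.02075 = 0.04826.
p̂₁ − p̂₂ = 0.6330; interval 0.6330 ± 0.04826 gives (0.585, 0.681).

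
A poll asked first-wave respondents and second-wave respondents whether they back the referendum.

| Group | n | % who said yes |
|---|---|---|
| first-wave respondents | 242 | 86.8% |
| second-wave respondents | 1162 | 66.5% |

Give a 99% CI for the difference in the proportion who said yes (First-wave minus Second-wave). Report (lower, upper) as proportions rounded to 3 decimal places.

The two standard errors are √(0.8680×0.1320/242) = 0.02176 and √(0.6650×0.3350/1162) = 0.01385.
Because the samples are independent, SE_diff = √(0.02176² + 0.01385²) = 0.02579.
Using z* = 2.576 for 99%, ME = 2.576 × 0.02579 = 0.06644.
p̂₁ − p̂₂ = 0.2030; interval 0.2030 ± 0.06644 gives (0.137, 0.269).

(0.137, 0.269)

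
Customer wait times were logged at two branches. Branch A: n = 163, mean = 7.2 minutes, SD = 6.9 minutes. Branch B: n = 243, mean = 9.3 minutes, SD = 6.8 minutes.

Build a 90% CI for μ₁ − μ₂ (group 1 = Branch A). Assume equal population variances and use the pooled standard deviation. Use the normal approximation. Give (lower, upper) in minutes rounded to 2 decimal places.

s_p = √[((n₁−1)s₁² + (n₂−1)s₂²)/(n₁+n₂−2)] = √[(162·6.9² + 242·6.8²)/404] = 6.8403.
SE = 6.8403·√(1/163 + 1/243) = 0.6925.
With z* = 1.645, margin = 1.645 × 0.6925 = 1.1392.
x̄₁ − x̄₂ = 7.2 − 9.3 = -2.1000; interval -2.1000 ± 1.1392 = (-3.24, -0.96).

(-3.24, -0.96)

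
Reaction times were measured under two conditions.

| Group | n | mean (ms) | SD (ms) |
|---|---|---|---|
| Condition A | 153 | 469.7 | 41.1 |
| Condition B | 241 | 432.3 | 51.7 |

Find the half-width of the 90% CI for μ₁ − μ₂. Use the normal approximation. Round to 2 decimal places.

7.74

Standard errors of each mean: 41.1/√153 = 3.3227 and 51.7/√241 = 3.3303.
SE(x̄₁ − x̄₂) = √(3.3227² + 3.3303²) = 4.7044 for independent samples with unequal variances.
With z* = 1.645, the margin is 1.645 × 4.7044 = 7.7387.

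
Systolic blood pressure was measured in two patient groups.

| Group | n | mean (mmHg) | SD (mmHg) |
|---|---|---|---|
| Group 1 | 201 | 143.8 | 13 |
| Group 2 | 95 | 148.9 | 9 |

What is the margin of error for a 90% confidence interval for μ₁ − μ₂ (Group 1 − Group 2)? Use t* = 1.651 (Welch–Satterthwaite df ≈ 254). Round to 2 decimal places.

Standard errors of each mean: 13/√201 = 0.9169 and 9/√95 = 0.9234.
SE(x̄₁ − x̄₂) = √(0.9169² + 0.9234²) = 1.3013 for independent samples with unequal variances.
With t* = 1.651, the margin is 1.651 × 1.3013 = 2.1484.

2.15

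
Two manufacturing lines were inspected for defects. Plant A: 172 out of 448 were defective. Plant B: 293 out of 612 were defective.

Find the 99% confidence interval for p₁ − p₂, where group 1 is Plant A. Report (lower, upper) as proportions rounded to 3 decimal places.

p̂₁ = 172/448 = 0.3839 and p̂₂ = 293/612 = 0.4788.
SE₁ = √(p̂₁(1−p̂₁)/n₁) = √(0.3839·0.6161/448) = 0.02298; SE₂ = √(0.4788·0.5212/612) = 0.02019.
Independent samples: SE of the difference = √(SE₁² + SE₂²) = √(0.0005280804 + 0.0004076361) = 0.03059.
z* for 99% confidence is 2.576, so the margin of error is 2.576 × 0.03059 = 0.07880.
Point estimate p̂₁ − p̂₂ = 0.3839 − 0.4788 = -0.0949.
-0.0949 ± 0.07880 → (-0.174, -0.016).

(-0.174, -0.016)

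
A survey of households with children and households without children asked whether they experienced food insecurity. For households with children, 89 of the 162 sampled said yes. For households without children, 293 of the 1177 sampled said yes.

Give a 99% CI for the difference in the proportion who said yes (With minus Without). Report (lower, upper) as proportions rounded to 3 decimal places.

Sample proportions: 89/162 = 0.5494, 293/1177 = 0.2489.
Each SE is √(p̂(1−p̂)/n): √(0.5494·0.4506/162) = 0.03909 and √(0.2489·0.7511/1177) = 0.01260.
SE(p̂₁ − p̂₂) = √(SE₁² + SE₂²) = √(0.0015280281 + 0.00015876) = 0.04107, since the two samples are independent.
At 99% confidence z* = 2.576; margin = 2.576 × 0.04107 = 0.10580.
The difference is 0.5494 − 0.2489 = 0.3005, so the interval is 0.3005 ± 0.10580 = (0.195, 0.406).

(0.195, 0.406)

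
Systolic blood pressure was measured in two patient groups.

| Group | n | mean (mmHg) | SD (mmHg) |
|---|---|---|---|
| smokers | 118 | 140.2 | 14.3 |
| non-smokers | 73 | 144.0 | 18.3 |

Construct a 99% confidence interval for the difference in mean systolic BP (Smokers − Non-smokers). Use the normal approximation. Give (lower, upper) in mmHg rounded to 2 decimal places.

(-10.28, 2.68)

Per-group SEs: s₁/√n₁ = 14.3/√118 = 1.3164, s₂/√n₂ = 18.3/√73 = 2.1419.
Unpooled SE of the difference: √(1.73290896 + 4.58773561) = 2.5141.
Margin of error = z* · SE = 2.576 × 2.5141 = 6.4763.
x̄₁ − x̄₂ = 140.2 − 144.0 = -3.8000.
CI: -3.8000 ± 6.4763 = (-10.28, 2.68).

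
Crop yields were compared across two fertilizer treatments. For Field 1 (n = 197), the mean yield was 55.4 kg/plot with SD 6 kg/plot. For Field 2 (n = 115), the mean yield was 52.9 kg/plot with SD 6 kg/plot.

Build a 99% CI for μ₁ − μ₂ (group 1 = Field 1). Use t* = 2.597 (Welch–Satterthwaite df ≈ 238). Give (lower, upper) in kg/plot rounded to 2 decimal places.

(0.67, 4.33)

Standard errors of each mean: 6/√197 = 0.4275 and 6/√115 = 0.5595.
SE(x̄₁ − x̄₂) = √(0.4275² + 0.5595²) = 0.7041 for independent samples with unequal variances.
With t* = 2.597, the margin is 2.597 × 0.7041 = 1.8285.
x̄₁ − x̄₂ = 55.4 − 52.9 = 2.5000; the interval is 2.5000 ± 1.8285 = (0.67, 4.33).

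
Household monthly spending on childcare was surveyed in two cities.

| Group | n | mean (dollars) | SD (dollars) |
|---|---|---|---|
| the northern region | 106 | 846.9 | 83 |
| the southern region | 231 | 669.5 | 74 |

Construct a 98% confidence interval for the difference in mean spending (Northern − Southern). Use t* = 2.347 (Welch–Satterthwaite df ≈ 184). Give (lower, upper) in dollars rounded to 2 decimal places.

Standard errors of each mean: 83/√106 = 8.0617 and 74/√231 = 4.8688.
SE(x̄₁ − x̄₂) = √(8.0617² + 4.8688²) = 9.4179 for independent samples with unequal variances.
With t* = 2.347, the margin is 2.347 × 9.4179 = 22.1038.
x̄₁ − x̄₂ = 846.9 − 669.5 = 177.4000; the interval is 177.4000 ± 22.1038 = (155.30, 199.50).

(155.30, 199.50)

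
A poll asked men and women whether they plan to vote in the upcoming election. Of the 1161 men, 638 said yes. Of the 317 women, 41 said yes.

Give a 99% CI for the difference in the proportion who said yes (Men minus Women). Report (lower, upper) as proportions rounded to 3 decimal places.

(0.359, 0.482)

Sample proportions: 638/1161 = 0.5495, 41/317 = 0.1293.
Each SE is √(p̂(1−p̂)/n): √(0.5495·0.4505/1161) = 0.01460 and √(0.1293·0.8707/317) = 0.01885.
SE(p̂₁ − p̂₂) = √(SE₁² + SE₂²) = √(0.00021316 + 0.0003553225) = 0.02384, since the two samples are independent.
At 99% confidence z* = 2.576; margin = 2.576 × 0.02384 = 0.06141.
The difference is 0.5495 − 0.1293 = 0.4202, so the interval is 0.4202 ± 0.06141 = (0.359, 0.482).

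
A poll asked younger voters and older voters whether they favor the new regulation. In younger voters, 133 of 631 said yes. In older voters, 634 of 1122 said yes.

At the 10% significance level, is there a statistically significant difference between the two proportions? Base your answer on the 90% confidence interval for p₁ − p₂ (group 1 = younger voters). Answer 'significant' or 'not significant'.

p̂₁ = 133/631 = 0.2108 and p̂₂ = 634/1122 = 0.5651.
SE₁ = √(p̂₁(1−p̂₁)/n₁) = √(0.2108·0.7892/631) = 0.01624; SE₂ = √(0.5651·0.4349/1122) = 0.01480.
Independent samples: SE of the difference = √(SE₁² + SE₂²) = √(0.0002637376 + 0.00021904) = 0.02197.
z* for 90% confidence is 1.645, so the margin of error is 1.645 × 0.02197 = 0.03614.
Point estimate p̂₁ − p̂₂ = 0.2108 − 0.5651 = -0.3543.
-0.3543 ± 0.03614 → (-0.39044, -0.31816).
The interval (-0.39044, -0.31816) does not contain 0, so the difference is significant.

significant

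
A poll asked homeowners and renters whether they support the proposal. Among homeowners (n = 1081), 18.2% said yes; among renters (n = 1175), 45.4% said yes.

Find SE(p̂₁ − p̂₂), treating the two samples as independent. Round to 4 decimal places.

SE₁ = √(p̂₁(1−p̂₁)/n₁) = √(0.1820·0.8180/1081) = 0.01174; SE₂ = √(0.4540·0.5460/1175) = 0.01452.
Independent samples: SE of the difference = √(SE₁² + SE₂²) = √(0.0001378276 + 0.0002108304) = 0.01867.

0.0187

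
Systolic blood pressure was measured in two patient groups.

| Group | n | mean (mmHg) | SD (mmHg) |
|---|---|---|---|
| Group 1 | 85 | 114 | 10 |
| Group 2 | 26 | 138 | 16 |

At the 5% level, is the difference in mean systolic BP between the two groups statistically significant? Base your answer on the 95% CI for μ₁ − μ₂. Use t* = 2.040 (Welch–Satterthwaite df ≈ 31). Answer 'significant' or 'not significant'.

Standard errors of each mean: 10/√85 = 1.0847 and 16/√26 = 3.1379.
SE(x̄₁ − x̄₂) = √(1.0847² + 3.1379²) = 3.3201 for independent samples with unequal variances.
With t* = 2.040, the margin is 2.040 × 3.3201 = 6.7730.
x̄₁ − x̄₂ = 114 − 138 = -24.0000; the interval is -24.0000 ± 6.7730 = (-30.7730, -17.2270).
The interval (-30.7730, -17.2270) does not contain 0, so the difference is significant.

significant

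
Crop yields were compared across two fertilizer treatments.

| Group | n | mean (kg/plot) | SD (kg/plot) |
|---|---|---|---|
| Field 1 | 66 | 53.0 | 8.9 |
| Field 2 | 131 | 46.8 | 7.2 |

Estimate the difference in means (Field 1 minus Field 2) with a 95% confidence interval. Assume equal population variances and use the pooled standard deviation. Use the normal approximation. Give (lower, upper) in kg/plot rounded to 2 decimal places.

(3.89, 8.51)

s_p = √[((n₁−1)s₁² + (n₂−1)s₂²)/(n₁+n₂−2)] = √[(65·8.9² + 130·7.2²)/195] = 7.8079.
SE = 7.8079·√(1/66 + 1/131) = 1.1786.
With z* = 1.960, margin = 1.960 × 1.1786 = 2.3101.
x̄₁ − x̄₂ = 53.0 − 46.8 = 6.2000; interval 6.2000 ± 2.3101 = (3.89, 8.51).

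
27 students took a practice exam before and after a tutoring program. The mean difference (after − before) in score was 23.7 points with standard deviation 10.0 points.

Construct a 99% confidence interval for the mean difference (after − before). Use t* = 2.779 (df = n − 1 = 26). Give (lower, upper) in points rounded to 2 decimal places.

This is a matched-pairs design, so SE = s_d/√n = 10.0/√27 = 1.9245.
Margin = 2.779 × 1.9245 = 5.3482; the interval is 23.7 ± 5.3482 = (18.35, 29.05).

(18.35, 29.05)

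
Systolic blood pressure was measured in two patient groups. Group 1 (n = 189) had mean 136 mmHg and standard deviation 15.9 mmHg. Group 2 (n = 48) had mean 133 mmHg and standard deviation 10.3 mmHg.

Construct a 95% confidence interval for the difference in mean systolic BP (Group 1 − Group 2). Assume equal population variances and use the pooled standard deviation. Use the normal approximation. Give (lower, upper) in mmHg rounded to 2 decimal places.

(-1.74, 7.74)

Pooled variance s_p² = [188·15.9² + 47·10.3²] / (189+48−2) = 223.4660, so s_p = 14.9488.
SE_diff = s_p·√(1/n₁ + 1/n₂) = 14.9488·√(1/189 + 1/48) = 2.4162.
z* = 1.960; margin = 1.960 × 2.4162 = 4.7358.
Difference = 136 − 133 = 3.0000.
3.0000 ± 4.7358 → (-1.74, 7.74).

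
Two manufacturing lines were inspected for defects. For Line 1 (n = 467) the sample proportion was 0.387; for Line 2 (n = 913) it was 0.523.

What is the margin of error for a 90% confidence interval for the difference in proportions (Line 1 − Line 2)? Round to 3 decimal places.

0.046

The two standard errors are √(0.3870×0.6130/467) = 0.02254 and √(0.5230×0.4770/913) = 0.01653.
Because the samples are independent, SE_diff = √(0.02254² + 0.01653²) = 0.02795.
Using z* = 1.645 for 90%, ME = 1.645 × 0.02795 = 0.04598.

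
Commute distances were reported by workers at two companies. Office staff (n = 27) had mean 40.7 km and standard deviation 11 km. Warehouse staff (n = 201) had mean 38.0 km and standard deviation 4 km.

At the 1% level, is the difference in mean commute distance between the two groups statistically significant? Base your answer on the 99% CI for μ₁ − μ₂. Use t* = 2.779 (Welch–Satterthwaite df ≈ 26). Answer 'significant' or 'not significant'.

Standard errors of each mean: 11/√27 = 2.1170 and 4/√201 = 0.2821.
SE(x̄₁ − x̄₂) = √(2.1170² + 0.2821²) = 2.1357 for independent samples with unequal variances.
With t* = 2.779, the margin is 2.779 × 2.1357 = 5.9351.
x̄₁ − x̄₂ = 40.7 − 38.0 = 2.7000; the interval is 2.7000 ± 5.9351 = (-3.2351, 8.6351).
The interval (-3.2351, 8.6351) contains 0, so the difference is not significant.

not significant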